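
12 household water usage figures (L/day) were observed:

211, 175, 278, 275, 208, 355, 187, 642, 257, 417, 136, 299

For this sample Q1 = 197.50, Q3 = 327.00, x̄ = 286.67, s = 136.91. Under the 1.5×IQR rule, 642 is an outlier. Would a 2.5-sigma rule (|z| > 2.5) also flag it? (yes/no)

yes

z = (642 − 286.67) / 136.91 = 2.60.
|z| = 2.60 > 2.5.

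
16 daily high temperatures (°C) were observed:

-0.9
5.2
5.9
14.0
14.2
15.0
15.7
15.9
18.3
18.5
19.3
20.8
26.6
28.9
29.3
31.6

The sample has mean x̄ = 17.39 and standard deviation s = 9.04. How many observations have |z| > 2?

1

Cutoffs: x̄ ± 2s = [-0.69, 35.47].
Outside the cutoffs: -0.9.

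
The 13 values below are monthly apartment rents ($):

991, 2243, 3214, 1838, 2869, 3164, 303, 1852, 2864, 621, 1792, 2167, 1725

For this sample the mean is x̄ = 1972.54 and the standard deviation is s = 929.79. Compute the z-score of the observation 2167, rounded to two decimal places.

0.21

z = (2167 − 1972.54) / 929.79 = 0.21.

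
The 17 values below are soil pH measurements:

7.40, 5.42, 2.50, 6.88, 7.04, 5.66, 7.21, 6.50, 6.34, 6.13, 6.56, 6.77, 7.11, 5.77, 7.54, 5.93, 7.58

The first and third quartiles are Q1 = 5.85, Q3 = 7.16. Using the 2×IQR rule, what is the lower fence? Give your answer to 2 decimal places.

IQR = Q3 − Q1 = 7.16 − 5.85 = 1.31.
Lower fence = Q1 − 2·IQR = 5.85 − 2.62 = 3.23.
Upper fence = Q3 + 2·IQR = 7.16 + 2.62 = 9.78.

3.23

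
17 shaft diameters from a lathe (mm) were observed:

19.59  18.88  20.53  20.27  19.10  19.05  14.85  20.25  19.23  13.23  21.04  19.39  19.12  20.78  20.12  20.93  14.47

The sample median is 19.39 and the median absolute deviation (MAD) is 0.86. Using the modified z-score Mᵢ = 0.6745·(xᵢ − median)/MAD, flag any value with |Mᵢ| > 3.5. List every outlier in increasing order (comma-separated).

|Mᵢ| > 3.5 ⇔ |xᵢ − 19.39| > 3.5·0.86/0.6745 = 4.46.
So outliers lie outside [14.93, 23.85].
13.23: M = -4.83 → outlier.
14.47: M = -3.86 → outlier.
14.85: M = -3.56 → outlier.

13.23, 14.47, 14.85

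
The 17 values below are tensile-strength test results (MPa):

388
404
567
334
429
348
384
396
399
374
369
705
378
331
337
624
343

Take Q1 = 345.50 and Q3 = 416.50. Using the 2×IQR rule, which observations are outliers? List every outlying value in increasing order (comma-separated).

IQR = Q3 − Q1 = 416.50 − 345.50 = 71.00.
Lower fence = Q1 − 2·IQR = 345.50 − 142.00 = 203.50.
Upper fence = Q3 + 2·IQR = 416.50 + 142.00 = 558.50.
567 > 558.50 → outlier.
624 > 558.50 → outlier.
705 > 558.50 → outlier.
All remaining values lie within [203.50, 558.50].

567, 624, 705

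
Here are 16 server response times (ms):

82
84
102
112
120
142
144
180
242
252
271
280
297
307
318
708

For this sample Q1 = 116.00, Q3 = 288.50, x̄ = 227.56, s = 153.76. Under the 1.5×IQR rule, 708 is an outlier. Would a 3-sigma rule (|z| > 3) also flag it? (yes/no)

yes

z = (708 − 227.56) / 153.76 = 3.12.
|z| = 3.12 > 3.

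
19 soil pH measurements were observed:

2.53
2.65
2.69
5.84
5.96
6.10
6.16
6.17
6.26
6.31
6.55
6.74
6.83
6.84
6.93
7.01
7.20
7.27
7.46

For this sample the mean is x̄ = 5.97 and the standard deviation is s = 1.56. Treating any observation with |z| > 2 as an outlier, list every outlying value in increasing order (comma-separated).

Cutoffs at x̄ ± 2s: 5.97 ± 2·1.56 = [2.85, 9.09].
2.53: z = -2.21, |z| > 2 → outlier.
2.65: z = -2.13, |z| > 2 → outlier.
2.69: z = -2.10, |z| > 2 → outlier.
Every other value lies within [2.85, 9.09].

2.53, 2.65, 2.69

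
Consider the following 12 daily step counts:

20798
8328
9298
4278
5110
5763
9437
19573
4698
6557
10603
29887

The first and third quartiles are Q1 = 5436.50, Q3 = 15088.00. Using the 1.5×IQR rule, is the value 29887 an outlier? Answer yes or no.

IQR = Q3 − Q1 = 15088.00 − 5436.50 = 9651.50.
Lower fence = Q1 − 1.5·IQR = 5436.50 − 14477.25 = -9040.75.
Upper fence = Q3 + 1.5·IQR = 15088.00 + 14477.25 = 29565.25.
29887 lies above the upper fence.

yes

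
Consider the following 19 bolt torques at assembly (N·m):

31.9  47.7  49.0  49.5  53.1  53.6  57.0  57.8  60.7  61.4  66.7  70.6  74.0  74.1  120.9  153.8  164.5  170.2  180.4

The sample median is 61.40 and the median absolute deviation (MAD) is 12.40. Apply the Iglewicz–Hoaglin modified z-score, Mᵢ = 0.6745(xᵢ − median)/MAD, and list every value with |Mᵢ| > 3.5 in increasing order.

|Mᵢ| > 3.5 ⇔ |xᵢ − 61.40| > 3.5·12.40/0.6745 = 64.34.
So outliers lie outside [-2.94, 125.74].
153.8: M = 5.03 → outlier.
164.5: M = 5.61 → outlier.
170.2: M = 5.92 → outlier.
180.4: M = 6.47 → outlier.

153.8, 164.5, 170.2, 180.4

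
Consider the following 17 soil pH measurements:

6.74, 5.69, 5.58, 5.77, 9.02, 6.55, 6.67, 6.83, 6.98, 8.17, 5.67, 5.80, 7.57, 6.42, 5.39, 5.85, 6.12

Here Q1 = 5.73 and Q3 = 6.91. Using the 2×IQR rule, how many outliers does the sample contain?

0

IQR = 1.18; fences at 5.73 − 2.36 = 3.37 and 6.91 + 2.36 = 9.27.
Every value lies within the cutoffs.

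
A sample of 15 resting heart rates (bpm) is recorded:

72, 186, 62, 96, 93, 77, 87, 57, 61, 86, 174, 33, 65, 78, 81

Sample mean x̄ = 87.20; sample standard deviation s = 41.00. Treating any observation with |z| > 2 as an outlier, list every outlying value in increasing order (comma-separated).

174, 186

Cutoffs at x̄ ± 2s: 87.20 ± 2·41.00 = [5.20, 169.20].
174: z = 2.12, |z| > 2 → outlier.
186: z = 2.41, |z| > 2 → outlier.
Every other value lies within [5.20, 169.20].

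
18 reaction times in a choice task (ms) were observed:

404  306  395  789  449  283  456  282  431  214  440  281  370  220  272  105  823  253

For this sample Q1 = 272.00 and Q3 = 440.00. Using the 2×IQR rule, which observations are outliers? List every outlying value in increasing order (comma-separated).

789, 823

IQR = Q3 − Q1 = 440.00 − 272.00 = 168.00.
Lower fence = Q1 − 2·IQR = 272.00 − 336.00 = -64.00.
Upper fence = Q3 + 2·IQR = 440.00 + 336.00 = 776.00.
789 > 776.00 → outlier.
823 > 776.00 → outlier.
All remaining values lie within [-64.00, 776.00].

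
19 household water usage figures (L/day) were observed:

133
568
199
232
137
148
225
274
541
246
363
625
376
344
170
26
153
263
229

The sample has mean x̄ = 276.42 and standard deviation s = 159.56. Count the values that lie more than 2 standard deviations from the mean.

1

Cutoffs: x̄ ± 2s = [-42.70, 595.54].
Outside the cutoffs: 625.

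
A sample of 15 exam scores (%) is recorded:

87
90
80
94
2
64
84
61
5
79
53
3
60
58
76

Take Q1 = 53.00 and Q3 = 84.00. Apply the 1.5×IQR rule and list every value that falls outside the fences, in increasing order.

IQR = Q3 − Q1 = 84.00 − 53.00 = 31.00.
Lower fence = Q1 − 1.5·IQR = 53.00 − 46.50 = 6.50.
Upper fence = Q3 + 1.5·IQR = 84.00 + 46.50 = 130.50.
2 < 6.50 → outlier.
3 < 6.50 → outlier.
5 < 6.50 → outlier.
All remaining values lie within [6.50, 130.50].

2, 3, 5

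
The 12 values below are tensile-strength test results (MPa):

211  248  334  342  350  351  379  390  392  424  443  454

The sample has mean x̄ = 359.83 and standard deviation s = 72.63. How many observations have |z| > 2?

1

Cutoffs: x̄ ± 2s = [214.57, 505.09].
Outside the cutoffs: 211.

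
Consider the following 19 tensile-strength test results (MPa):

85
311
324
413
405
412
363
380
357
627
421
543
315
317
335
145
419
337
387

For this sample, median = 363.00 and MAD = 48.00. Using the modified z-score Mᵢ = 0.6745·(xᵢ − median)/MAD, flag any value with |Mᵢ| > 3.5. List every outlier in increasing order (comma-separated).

85, 627

|Mᵢ| > 3.5 ⇔ |xᵢ − 363.00| > 3.5·48.00/0.6745 = 249.07.
So outliers lie outside [113.93, 612.07].
85: M = -3.91 → outlier.
627: M = 3.71 → outlier.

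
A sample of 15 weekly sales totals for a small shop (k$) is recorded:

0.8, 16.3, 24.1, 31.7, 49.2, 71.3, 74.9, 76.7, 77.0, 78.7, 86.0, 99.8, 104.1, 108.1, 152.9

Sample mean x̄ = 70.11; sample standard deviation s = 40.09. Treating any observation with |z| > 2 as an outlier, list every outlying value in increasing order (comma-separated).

152.9

Cutoffs at x̄ ± 2s: 70.11 ± 2·40.09 = [-10.07, 150.29].
152.9: z = 2.07, |z| > 2 → outlier.
Every other value lies within [-10.07, 150.29].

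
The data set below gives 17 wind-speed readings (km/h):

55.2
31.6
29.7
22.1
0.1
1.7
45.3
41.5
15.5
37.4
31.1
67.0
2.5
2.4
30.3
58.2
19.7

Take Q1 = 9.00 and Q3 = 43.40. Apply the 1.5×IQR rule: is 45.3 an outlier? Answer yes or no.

no

IQR = Q3 − Q1 = 43.40 − 9.00 = 34.40.
Lower fence = Q1 − 1.5·IQR = 9.00 − 51.60 = -42.60.
Upper fence = Q3 + 1.5·IQR = 43.40 + 51.60 = 95.00.
45.3 lies within [-42.60, 95.00].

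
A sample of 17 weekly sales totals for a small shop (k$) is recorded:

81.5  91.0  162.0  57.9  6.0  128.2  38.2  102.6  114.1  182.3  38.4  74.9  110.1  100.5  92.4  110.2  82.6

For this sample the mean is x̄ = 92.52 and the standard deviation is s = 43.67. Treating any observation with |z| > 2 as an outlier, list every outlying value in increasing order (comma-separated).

182.3

Cutoffs at x̄ ± 2s: 92.52 ± 2·43.67 = [5.18, 179.86].
182.3: z = 2.06, |z| > 2 → outlier.
Every other value lies within [5.18, 179.86].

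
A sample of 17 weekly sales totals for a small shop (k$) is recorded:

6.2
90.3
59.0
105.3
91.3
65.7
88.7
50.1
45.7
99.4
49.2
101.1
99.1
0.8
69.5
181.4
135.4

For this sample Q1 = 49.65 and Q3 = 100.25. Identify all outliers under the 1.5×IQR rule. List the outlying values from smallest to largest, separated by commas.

IQR = Q3 − Q1 = 100.25 − 49.65 = 50.60.
Lower fence = Q1 − 1.5·IQR = 49.65 − 75.90 = -26.25.
Upper fence = Q3 + 1.5·IQR = 100.25 + 75.90 = 176.15.
181.4 > 176.15 → outlier.
All remaining values lie within [-26.25, 176.15].

181.4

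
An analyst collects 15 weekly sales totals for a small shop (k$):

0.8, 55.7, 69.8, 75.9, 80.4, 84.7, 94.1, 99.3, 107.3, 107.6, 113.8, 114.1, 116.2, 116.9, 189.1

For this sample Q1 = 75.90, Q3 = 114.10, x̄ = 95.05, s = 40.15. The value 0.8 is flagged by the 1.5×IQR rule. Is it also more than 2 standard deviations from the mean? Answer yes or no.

z = (0.8 − 95.05) / 40.15 = -2.35.
|z| = 2.35 > 2.

yes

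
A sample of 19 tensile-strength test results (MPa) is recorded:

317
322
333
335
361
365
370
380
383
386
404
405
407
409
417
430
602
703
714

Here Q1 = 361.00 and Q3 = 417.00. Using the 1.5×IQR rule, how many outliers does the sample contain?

IQR = 56.00; fences at 361.00 − 84.00 = 277.00 and 417.00 + 84.00 = 501.00.
Outside the cutoffs: 602, 703, 714.

3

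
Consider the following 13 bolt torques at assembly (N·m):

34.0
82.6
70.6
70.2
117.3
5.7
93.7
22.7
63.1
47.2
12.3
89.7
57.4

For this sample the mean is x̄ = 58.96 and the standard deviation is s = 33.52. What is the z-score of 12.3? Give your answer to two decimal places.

z = (12.3 − 58.96) / 33.52 = -1.39.

-1.39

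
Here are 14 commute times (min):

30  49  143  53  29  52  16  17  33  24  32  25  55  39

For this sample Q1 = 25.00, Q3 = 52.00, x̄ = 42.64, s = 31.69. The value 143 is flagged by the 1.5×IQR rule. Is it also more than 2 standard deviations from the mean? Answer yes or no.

yes

z = (143 − 42.64) / 31.69 = 3.17.
|z| = 3.17 > 2.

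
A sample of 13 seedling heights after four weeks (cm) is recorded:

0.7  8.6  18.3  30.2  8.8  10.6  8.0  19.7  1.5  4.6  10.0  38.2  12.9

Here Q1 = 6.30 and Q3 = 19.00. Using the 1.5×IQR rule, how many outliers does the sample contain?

1

IQR = 12.70; fences at 6.30 − 19.05 = -12.75 and 19.00 + 19.05 = 38.05.
Outside the cutoffs: 38.2.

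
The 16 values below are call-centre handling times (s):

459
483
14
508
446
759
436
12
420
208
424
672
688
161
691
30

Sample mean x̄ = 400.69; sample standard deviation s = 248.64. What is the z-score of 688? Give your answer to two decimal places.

1.16

z = (688 − 400.69) / 248.64 = 1.16.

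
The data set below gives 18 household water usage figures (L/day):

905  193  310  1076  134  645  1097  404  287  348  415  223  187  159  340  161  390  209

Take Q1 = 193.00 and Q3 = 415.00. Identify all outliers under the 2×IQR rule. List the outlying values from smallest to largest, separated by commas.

905, 1076, 1097

IQR = Q3 − Q1 = 415.00 − 193.00 = 222.00.
Lower fence = Q1 − 2·IQR = 193.00 − 444.00 = -251.00.
Upper fence = Q3 + 2·IQR = 415.00 + 444.00 = 859.00.
905 > 859.00 → outlier.
1076 > 859.00 → outlier.
1097 > 859.00 → outlier.
All remaining values lie within [-251.00, 859.00].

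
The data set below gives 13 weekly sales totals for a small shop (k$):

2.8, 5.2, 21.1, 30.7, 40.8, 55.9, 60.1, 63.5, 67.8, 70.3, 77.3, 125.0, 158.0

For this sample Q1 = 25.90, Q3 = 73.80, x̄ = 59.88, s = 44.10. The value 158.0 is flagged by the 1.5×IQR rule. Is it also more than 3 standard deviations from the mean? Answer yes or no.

z = (158.0 − 59.88) / 44.10 = 2.22.
|z| = 2.22 ≤ 3.

no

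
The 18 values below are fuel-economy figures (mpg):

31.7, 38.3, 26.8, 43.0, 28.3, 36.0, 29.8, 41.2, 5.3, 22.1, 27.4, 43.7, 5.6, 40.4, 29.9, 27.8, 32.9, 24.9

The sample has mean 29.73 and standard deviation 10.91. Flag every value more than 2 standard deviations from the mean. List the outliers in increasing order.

5.3, 5.6

Cutoffs at x̄ ± 2s: 29.73 ± 2·10.91 = [7.91, 51.55].
5.3: z = -2.24, |z| > 2 → outlier.
5.6: z = -2.21, |z| > 2 → outlier.
Every other value lies within [7.91, 51.55].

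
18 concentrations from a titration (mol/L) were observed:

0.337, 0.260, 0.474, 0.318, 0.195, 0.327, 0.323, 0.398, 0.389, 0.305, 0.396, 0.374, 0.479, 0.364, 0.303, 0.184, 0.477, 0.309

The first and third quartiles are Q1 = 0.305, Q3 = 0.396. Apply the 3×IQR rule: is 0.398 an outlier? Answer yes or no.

IQR = Q3 − Q1 = 0.396 − 0.305 = 0.091.
Lower fence = Q1 − 3·IQR = 0.305 − 0.273 = 0.032.
Upper fence = Q3 + 3·IQR = 0.396 + 0.273 = 0.669.
0.398 lies within [0.032, 0.669].

no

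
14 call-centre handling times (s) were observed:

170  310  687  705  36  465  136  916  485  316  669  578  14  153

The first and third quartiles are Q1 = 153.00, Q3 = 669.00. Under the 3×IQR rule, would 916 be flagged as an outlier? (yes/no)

no

IQR = Q3 − Q1 = 669.00 − 153.00 = 516.00.
Lower fence = Q1 − 3·IQR = 153.00 − 1548.00 = -1395.00.
Upper fence = Q3 + 3·IQR = 669.00 + 1548.00 = 2217.00.
916 lies within [-1395.00, 2217.00].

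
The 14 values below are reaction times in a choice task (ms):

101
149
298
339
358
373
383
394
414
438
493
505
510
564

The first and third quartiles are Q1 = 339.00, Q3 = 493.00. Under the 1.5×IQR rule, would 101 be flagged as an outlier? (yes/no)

IQR = Q3 − Q1 = 493.00 − 339.00 = 154.00.
Lower fence = Q1 − 1.5·IQR = 339.00 − 231.00 = 108.00.
Upper fence = Q3 + 1.5·IQR = 493.00 + 231.00 = 724.00.
101 lies below the lower fence.

yes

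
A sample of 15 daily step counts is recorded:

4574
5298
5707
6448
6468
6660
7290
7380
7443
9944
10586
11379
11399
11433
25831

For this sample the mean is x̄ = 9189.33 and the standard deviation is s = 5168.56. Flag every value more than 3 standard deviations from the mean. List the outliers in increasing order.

25831

Cutoffs at x̄ ± 3s: 9189.33 ± 3·5168.56 = [-6316.35, 24695.01].
25831: z = 3.22, |z| > 3 → outlier.
Every other value lies within [-6316.35, 24695.01].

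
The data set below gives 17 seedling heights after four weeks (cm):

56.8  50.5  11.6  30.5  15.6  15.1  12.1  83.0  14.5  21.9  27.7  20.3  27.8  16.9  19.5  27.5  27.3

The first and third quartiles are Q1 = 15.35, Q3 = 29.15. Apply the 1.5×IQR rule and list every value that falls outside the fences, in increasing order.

50.5, 56.8, 83.0

IQR = Q3 − Q1 = 29.15 − 15.35 = 13.80.
Lower fence = Q1 − 1.5·IQR = 15.35 − 20.70 = -5.35.
Upper fence = Q3 + 1.5·IQR = 29.15 + 20.70 = 49.85.
50.5 > 49.85 → outlier.
56.8 > 49.85 → outlier.
83.0 > 49.85 → outlier.
All remaining values lie within [-5.35, 49.85].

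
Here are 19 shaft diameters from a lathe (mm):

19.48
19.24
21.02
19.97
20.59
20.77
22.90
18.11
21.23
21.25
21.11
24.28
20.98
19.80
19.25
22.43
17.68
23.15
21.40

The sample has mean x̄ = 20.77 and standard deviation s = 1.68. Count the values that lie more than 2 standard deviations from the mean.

Cutoffs: x̄ ± 2s = [17.41, 24.13].
Outside the cutoffs: 24.28.

1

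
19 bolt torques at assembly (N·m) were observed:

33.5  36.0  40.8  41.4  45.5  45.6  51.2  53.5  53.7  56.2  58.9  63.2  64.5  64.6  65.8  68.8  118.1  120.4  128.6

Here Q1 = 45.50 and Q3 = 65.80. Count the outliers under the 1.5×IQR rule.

3

IQR = 20.30; fences at 45.50 − 30.45 = 15.05 and 65.80 + 30.45 = 96.25.
Outside the cutoffs: 118.1, 120.4, 128.6.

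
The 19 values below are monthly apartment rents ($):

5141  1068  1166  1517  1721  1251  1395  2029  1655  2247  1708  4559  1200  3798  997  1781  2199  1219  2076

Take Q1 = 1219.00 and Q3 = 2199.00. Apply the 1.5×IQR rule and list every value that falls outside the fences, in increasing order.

IQR = Q3 − Q1 = 2199.00 − 1219.00 = 980.00.
Lower fence = Q1 − 1.5·IQR = 1219.00 − 1470.00 = -251.00.
Upper fence = Q3 + 1.5·IQR = 2199.00 + 1470.00 = 3669.00.
3798 > 3669.00 → outlier.
4559 > 3669.00 → outlier.
5141 > 3669.00 → outlier.
All remaining values lie within [-251.00, 3669.00].

3798, 4559, 5141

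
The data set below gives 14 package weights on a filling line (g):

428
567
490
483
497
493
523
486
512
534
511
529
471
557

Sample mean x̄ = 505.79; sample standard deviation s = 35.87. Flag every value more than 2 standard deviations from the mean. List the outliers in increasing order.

428

Cutoffs at x̄ ± 2s: 505.79 ± 2·35.87 = [434.05, 577.53].
428: z = -2.17, |z| > 2 → outlier.
Every other value lies within [434.05, 577.53].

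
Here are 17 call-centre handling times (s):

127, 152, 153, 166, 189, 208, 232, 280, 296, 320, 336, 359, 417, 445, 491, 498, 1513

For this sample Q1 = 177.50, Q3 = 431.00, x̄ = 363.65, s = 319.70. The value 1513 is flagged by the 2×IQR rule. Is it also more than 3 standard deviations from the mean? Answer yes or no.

yes

z = (1513 − 363.65) / 319.70 = 3.60.
|z| = 3.60 > 3.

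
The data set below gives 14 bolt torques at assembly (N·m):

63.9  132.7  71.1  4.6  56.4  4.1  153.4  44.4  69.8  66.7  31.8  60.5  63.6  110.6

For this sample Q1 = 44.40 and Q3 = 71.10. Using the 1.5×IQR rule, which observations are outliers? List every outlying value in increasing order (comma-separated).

4.1, 132.7, 153.4

IQR = Q3 − Q1 = 71.10 − 44.40 = 26.70.
Lower fence = Q1 − 1.5·IQR = 44.40 − 40.05 = 4.35.
Upper fence = Q3 + 1.5·IQR = 71.10 + 40.05 = 111.15.
4.1 < 4.35 → outlier.
132.7 > 111.15 → outlier.
153.4 > 111.15 → outlier.
All remaining values lie within [4.35, 111.15].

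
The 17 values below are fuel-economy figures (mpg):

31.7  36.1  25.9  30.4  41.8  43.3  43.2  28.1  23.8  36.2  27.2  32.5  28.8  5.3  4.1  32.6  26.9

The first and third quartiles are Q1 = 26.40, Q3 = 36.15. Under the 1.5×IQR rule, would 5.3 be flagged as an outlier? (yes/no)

yes

IQR = Q3 − Q1 = 36.15 − 26.40 = 9.75.
Lower fence = Q1 − 1.5·IQR = 26.40 − 14.625 = 11.775.
Upper fence = Q3 + 1.5·IQR = 36.15 + 14.625 = 50.775.
5.3 lies below the lower fence.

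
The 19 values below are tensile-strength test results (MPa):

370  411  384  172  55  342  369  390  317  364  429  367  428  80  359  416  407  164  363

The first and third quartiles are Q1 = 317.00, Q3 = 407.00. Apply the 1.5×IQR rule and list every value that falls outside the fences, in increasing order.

55, 80, 164, 172

IQR = Q3 − Q1 = 407.00 − 317.00 = 90.00.
Lower fence = Q1 − 1.5·IQR = 317.00 − 135.00 = 182.00.
Upper fence = Q3 + 1.5·IQR = 407.00 + 135.00 = 542.00.
55 < 182.00 → outlier.
80 < 182.00 → outlier.
164 < 182.00 → outlier.
172 < 182.00 → outlier.
All remaining values lie within [182.00, 542.00].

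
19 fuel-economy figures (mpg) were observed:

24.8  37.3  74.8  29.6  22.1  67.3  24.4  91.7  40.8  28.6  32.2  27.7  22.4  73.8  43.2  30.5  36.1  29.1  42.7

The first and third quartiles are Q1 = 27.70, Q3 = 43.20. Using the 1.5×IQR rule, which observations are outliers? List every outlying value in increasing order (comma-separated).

67.3, 73.8, 74.8, 91.7

IQR = Q3 − Q1 = 43.20 − 27.70 = 15.50.
Lower fence = Q1 − 1.5·IQR = 27.70 − 23.25 = 4.45.
Upper fence = Q3 + 1.5·IQR = 43.20 + 23.25 = 66.45.
67.3 > 66.45 → outlier.
73.8 > 66.45 → outlier.
74.8 > 66.45 → outlier.
91.7 > 66.45 → outlier.
All remaining values lie within [4.45, 66.45].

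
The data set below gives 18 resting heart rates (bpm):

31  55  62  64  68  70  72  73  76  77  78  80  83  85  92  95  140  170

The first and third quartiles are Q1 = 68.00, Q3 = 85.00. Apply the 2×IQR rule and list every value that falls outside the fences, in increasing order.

31, 140, 170

IQR = Q3 − Q1 = 85.00 − 68.00 = 17.00.
Lower fence = Q1 − 2·IQR = 68.00 − 34.00 = 34.00.
Upper fence = Q3 + 2·IQR = 85.00 + 34.00 = 119.00.
31 < 34.00 → outlier.
140 > 119.00 → outlier.
170 > 119.00 → outlier.
All remaining values lie within [34.00, 119.00].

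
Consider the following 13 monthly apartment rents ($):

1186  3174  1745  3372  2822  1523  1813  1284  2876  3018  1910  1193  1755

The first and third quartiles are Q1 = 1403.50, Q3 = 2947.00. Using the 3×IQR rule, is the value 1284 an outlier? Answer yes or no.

IQR = Q3 − Q1 = 2947.00 − 1403.50 = 1543.50.
Lower fence = Q1 − 3·IQR = 1403.50 − 4630.50 = -3227.00.
Upper fence = Q3 + 3·IQR = 2947.00 + 4630.50 = 7577.50.
1284 lies within [-3227.00, 7577.50].

no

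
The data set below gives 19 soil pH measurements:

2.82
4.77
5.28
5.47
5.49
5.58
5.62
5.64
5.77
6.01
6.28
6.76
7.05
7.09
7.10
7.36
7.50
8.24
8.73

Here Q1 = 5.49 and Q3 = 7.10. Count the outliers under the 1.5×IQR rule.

1

IQR = 1.61; fences at 5.49 − 2.415 = 3.075 and 7.10 + 2.415 = 9.515.
Outside the cutoffs: 2.82.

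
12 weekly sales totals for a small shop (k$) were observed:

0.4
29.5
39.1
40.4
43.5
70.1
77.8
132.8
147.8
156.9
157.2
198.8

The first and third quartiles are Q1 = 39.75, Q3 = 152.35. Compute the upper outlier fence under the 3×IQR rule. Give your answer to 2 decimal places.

IQR = Q3 − Q1 = 152.35 − 39.75 = 112.60.
Lower fence = Q1 − 3·IQR = 39.75 − 337.80 = -298.05.
Upper fence = Q3 + 3·IQR = 152.35 + 337.80 = 490.15.

490.15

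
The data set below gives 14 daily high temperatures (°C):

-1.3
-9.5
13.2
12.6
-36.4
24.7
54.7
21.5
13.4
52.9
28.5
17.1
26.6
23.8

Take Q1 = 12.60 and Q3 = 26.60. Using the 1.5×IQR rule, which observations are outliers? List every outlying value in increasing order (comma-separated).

-36.4, -9.5, 52.9, 54.7

IQR = Q3 − Q1 = 26.60 − 12.60 = 14.00.
Lower fence = Q1 − 1.5·IQR = 12.60 − 21.00 = -8.40.
Upper fence = Q3 + 1.5·IQR = 26.60 + 21.00 = 47.60.
-36.4 < -8.40 → outlier.
-9.5 < -8.40 → outlier.
52.9 > 47.60 → outlier.
54.7 > 47.60 → outlier.
All remaining values lie within [-8.40, 47.60].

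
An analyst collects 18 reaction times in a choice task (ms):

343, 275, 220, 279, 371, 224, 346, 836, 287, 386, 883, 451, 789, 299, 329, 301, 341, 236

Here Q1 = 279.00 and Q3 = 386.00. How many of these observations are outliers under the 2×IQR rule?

3

IQR = 107.00; fences at 279.00 − 214.00 = 65.00 and 386.00 + 214.00 = 600.00.
Outside the cutoffs: 789, 836, 883.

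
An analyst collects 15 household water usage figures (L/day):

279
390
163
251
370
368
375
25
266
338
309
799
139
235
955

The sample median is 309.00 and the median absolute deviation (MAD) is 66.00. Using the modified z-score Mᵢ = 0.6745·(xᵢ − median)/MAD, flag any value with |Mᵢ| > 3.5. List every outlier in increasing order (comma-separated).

799, 955

|Mᵢ| > 3.5 ⇔ |xᵢ − 309.00| > 3.5·66.00/0.6745 = 342.48.
So outliers lie outside [-33.48, 651.48].
799: M = 5.01 → outlier.
955: M = 6.60 → outlier.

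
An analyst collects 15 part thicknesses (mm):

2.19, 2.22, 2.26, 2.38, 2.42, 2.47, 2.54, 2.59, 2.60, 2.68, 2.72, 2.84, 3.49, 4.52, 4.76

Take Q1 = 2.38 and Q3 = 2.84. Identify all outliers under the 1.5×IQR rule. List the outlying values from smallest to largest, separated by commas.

4.52, 4.76

IQR = Q3 − Q1 = 2.84 − 2.38 = 0.46.
Lower fence = Q1 − 1.5·IQR = 2.38 − 0.69 = 1.69.
Upper fence = Q3 + 1.5·IQR = 2.84 + 0.69 = 3.53.
4.52 > 3.53 → outlier.
4.76 > 3.53 → outlier.
All remaining values lie within [1.69, 3.53].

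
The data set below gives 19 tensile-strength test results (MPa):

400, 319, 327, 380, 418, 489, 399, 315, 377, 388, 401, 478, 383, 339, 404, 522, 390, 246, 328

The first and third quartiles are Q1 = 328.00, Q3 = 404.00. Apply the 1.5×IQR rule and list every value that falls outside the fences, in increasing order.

IQR = Q3 − Q1 = 404.00 − 328.00 = 76.00.
Lower fence = Q1 − 1.5·IQR = 328.00 − 114.00 = 214.00.
Upper fence = Q3 + 1.5·IQR = 404.00 + 114.00 = 518.00.
522 > 518.00 → outlier.
All remaining values lie within [214.00, 518.00].

522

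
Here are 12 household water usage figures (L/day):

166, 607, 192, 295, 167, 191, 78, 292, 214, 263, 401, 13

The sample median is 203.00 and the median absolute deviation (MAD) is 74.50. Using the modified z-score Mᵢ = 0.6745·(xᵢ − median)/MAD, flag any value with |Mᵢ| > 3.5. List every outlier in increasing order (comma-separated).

607

|Mᵢ| > 3.5 ⇔ |xᵢ − 203.00| > 3.5·74.50/0.6745 = 386.58.
So outliers lie outside [-183.58, 589.58].
607: M = 3.66 → outlier.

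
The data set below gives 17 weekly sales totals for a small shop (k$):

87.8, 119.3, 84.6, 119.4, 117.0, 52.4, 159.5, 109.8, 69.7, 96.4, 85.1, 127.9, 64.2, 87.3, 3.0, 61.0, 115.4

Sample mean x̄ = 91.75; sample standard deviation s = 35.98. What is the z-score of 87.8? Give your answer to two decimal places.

-0.11

z = (87.8 − 91.75) / 35.98 = -0.11.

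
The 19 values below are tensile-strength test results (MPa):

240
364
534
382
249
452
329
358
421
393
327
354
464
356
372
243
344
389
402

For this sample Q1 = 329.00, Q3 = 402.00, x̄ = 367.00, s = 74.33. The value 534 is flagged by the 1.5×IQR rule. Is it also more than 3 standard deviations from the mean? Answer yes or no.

z = (534 − 367.00) / 74.33 = 2.25.
|z| = 2.25 ≤ 3.

no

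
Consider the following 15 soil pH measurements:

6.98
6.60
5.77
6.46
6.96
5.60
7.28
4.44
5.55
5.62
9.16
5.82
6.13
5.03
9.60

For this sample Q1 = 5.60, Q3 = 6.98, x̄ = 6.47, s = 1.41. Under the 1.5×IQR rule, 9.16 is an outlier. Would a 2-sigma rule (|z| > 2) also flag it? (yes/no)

no

z = (9.16 − 6.47) / 1.41 = 1.91.
|z| = 1.91 ≤ 2.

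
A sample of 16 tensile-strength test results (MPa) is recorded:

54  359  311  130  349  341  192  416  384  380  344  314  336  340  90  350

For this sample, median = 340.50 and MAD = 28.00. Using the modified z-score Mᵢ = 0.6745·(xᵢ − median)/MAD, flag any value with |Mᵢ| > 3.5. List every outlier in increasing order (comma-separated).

54, 90, 130, 192

|Mᵢ| > 3.5 ⇔ |xᵢ − 340.50| > 3.5·28.00/0.6745 = 145.29.
So outliers lie outside [195.21, 485.79].
54: M = -6.90 → outlier.
90: M = -6.03 → outlier.
130: M = -5.07 → outlier.
192: M = -3.58 → outlier.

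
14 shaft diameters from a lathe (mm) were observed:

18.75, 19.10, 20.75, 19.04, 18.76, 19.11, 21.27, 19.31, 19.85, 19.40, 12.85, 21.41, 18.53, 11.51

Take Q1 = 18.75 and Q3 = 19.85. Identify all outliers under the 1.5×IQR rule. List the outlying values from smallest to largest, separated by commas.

IQR = Q3 − Q1 = 19.85 − 18.75 = 1.10.
Lower fence = Q1 − 1.5·IQR = 18.75 − 1.65 = 17.10.
Upper fence = Q3 + 1.5·IQR = 19.85 + 1.65 = 21.50.
11.51 < 17.10 → outlier.
12.85 < 17.10 → outlier.
All remaining values lie within [17.10, 21.50].

11.51, 12.85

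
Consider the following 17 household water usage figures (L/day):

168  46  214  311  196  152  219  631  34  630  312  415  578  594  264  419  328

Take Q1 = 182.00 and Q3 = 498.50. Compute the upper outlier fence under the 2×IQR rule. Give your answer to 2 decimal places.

1131.50

IQR = Q3 − Q1 = 498.50 − 182.00 = 316.50.
Lower fence = Q1 − 2·IQR = 182.00 − 633.00 = -451.00.
Upper fence = Q3 + 2·IQR = 498.50 + 633.00 = 1131.50.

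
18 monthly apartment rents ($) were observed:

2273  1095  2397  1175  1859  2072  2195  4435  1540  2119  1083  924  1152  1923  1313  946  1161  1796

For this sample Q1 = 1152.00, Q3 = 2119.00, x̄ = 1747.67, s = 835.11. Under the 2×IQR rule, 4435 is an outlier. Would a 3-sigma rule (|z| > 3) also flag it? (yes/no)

z = (4435 − 1747.67) / 835.11 = 3.22.
|z| = 3.22 > 3.

yes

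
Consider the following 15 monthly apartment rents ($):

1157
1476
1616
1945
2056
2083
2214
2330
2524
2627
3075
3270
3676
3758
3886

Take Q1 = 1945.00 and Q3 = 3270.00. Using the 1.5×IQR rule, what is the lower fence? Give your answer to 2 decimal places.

IQR = Q3 − Q1 = 3270.00 − 1945.00 = 1325.00.
Lower fence = Q1 − 1.5·IQR = 1945.00 − 1987.50 = -42.50.
Upper fence = Q3 + 1.5·IQR = 3270.00 + 1987.50 = 5257.50.

-42.50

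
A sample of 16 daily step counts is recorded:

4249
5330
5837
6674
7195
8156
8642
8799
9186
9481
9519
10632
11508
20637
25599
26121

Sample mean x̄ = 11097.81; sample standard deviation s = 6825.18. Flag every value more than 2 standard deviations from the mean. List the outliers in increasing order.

25599, 26121

Cutoffs at x̄ ± 2s: 11097.81 ± 2·6825.18 = [-2552.55, 24748.17].
25599: z = 2.12, |z| > 2 → outlier.
26121: z = 2.20, |z| > 2 → outlier.
Every other value lies within [-2552.55, 24748.17].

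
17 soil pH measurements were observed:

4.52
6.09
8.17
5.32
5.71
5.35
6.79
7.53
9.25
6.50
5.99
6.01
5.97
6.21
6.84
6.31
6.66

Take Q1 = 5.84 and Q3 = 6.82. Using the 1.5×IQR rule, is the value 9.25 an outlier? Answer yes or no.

IQR = Q3 − Q1 = 6.82 − 5.84 = 0.98.
Lower fence = Q1 − 1.5·IQR = 5.84 − 1.47 = 4.37.
Upper fence = Q3 + 1.5·IQR = 6.82 + 1.47 = 8.29.
9.25 lies above the upper fence.

yes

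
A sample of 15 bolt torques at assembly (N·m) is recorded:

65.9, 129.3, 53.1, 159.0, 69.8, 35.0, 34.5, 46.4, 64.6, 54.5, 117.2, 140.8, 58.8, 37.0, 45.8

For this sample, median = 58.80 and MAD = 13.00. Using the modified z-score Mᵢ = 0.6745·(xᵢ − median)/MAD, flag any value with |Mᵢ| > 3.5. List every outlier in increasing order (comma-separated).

129.3, 140.8, 159.0

|Mᵢ| > 3.5 ⇔ |xᵢ − 58.80| > 3.5·13.00/0.6745 = 67.46.
So outliers lie outside [-8.66, 126.26].
129.3: M = 3.66 → outlier.
140.8: M = 4.25 → outlier.
159.0: M = 5.20 → outlier.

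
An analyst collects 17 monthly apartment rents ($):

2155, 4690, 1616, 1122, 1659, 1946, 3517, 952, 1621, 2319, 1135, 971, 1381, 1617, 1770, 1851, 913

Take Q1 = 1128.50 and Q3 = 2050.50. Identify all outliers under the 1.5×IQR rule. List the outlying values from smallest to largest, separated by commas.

IQR = Q3 − Q1 = 2050.50 − 1128.50 = 922.00.
Lower fence = Q1 − 1.5·IQR = 1128.50 − 1383.00 = -254.50.
Upper fence = Q3 + 1.5·IQR = 2050.50 + 1383.00 = 3433.50.
3517 > 3433.50 → outlier.
4690 > 3433.50 → outlier.
All remaining values lie within [-254.50, 3433.50].

3517, 4690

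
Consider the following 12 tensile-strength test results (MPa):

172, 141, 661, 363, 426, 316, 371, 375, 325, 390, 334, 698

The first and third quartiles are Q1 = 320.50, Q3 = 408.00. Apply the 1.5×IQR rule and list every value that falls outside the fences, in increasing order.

141, 172, 661, 698

IQR = Q3 − Q1 = 408.00 − 320.50 = 87.50.
Lower fence = Q1 − 1.5·IQR = 320.50 − 131.25 = 189.25.
Upper fence = Q3 + 1.5·IQR = 408.00 + 131.25 = 539.25.
141 < 189.25 → outlier.
172 < 189.25 → outlier.
661 > 539.25 → outlier.
698 > 539.25 → outlier.
All remaining values lie within [189.25, 539.25].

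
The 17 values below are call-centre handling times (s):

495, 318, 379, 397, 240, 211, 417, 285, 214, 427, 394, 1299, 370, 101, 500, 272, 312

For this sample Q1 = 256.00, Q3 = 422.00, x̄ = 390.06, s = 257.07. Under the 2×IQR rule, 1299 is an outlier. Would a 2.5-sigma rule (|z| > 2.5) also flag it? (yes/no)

yes

z = (1299 − 390.06) / 257.07 = 3.54.
|z| = 3.54 > 2.5.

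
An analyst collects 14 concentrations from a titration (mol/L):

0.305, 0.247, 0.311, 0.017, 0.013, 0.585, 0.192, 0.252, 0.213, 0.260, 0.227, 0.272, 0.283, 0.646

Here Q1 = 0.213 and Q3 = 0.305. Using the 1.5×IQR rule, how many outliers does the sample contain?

4

IQR = 0.092; fences at 0.213 − 0.138 = 0.075 and 0.305 + 0.138 = 0.443.
Outside the cutoffs: 0.013, 0.017, 0.585, 0.646.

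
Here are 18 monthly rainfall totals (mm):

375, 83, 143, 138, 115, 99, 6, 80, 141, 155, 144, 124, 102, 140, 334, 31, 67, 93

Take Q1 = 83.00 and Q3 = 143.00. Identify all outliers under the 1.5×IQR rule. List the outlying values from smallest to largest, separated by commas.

IQR = Q3 − Q1 = 143.00 − 83.00 = 60.00.
Lower fence = Q1 − 1.5·IQR = 83.00 − 90.00 = -7.00.
Upper fence = Q3 + 1.5·IQR = 143.00 + 90.00 = 233.00.
334 > 233.00 → outlier.
375 > 233.00 → outlier.
All remaining values lie within [-7.00, 233.00].

334, 375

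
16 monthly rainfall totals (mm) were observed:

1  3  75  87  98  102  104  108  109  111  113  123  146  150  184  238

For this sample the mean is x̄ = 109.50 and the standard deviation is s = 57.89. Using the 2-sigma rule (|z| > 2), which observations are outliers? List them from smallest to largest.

Cutoffs at x̄ ± 2s: 109.50 ± 2·57.89 = [-6.28, 225.28].
238: z = 2.22, |z| > 2 → outlier.
Every other value lies within [-6.28, 225.28].

238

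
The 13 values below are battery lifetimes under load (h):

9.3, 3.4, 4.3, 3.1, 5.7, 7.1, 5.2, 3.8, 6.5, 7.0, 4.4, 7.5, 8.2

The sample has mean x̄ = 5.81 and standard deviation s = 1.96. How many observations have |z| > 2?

Cutoffs: x̄ ± 2s = [1.89, 9.73].
Every value lies within the cutoffs.

0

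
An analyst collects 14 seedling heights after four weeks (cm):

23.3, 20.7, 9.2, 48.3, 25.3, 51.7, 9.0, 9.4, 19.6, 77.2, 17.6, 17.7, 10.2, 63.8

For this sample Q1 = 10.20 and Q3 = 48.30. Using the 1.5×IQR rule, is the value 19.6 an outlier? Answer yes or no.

no

IQR = Q3 − Q1 = 48.30 − 10.20 = 38.10.
Lower fence = Q1 − 1.5·IQR = 10.20 − 57.15 = -46.95.
Upper fence = Q3 + 1.5·IQR = 48.30 + 57.15 = 105.45.
19.6 lies within [-46.95, 105.45].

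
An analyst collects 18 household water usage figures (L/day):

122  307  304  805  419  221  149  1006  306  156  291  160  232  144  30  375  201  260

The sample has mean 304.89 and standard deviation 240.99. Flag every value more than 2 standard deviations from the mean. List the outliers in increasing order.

805, 1006

Cutoffs at x̄ ± 2s: 304.89 ± 2·240.99 = [-177.09, 786.87].
805: z = 2.08, |z| > 2 → outlier.
1006: z = 2.91, |z| > 2 → outlier.
Every other value lies within [-177.09, 786.87].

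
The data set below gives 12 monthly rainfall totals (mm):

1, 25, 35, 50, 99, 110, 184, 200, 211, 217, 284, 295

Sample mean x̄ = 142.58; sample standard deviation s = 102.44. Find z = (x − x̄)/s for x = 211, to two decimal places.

0.67

z = (211 − 142.58) / 102.44 = 0.67.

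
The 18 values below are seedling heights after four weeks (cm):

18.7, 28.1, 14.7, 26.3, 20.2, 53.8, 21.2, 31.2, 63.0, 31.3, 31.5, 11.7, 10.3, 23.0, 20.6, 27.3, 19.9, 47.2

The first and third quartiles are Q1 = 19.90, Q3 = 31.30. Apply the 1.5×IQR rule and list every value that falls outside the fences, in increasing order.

53.8, 63.0

IQR = Q3 − Q1 = 31.30 − 19.90 = 11.40.
Lower fence = Q1 − 1.5·IQR = 19.90 − 17.10 = 2.80.
Upper fence = Q3 + 1.5·IQR = 31.30 + 17.10 = 48.40.
53.8 > 48.40 → outlier.
63.0 > 48.40 → outlier.
All remaining values lie within [2.80, 48.40].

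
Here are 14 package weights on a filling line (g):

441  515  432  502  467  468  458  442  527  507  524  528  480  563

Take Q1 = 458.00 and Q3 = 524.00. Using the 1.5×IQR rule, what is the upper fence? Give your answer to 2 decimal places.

623.00

IQR = Q3 − Q1 = 524.00 − 458.00 = 66.00.
Lower fence = Q1 − 1.5·IQR = 458.00 − 99.00 = 359.00.
Upper fence = Q3 + 1.5·IQR = 524.00 + 99.00 = 623.00.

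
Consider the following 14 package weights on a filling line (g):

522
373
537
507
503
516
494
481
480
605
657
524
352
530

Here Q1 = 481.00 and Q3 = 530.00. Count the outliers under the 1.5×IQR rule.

4

IQR = 49.00; fences at 481.00 − 73.50 = 407.50 and 530.00 + 73.50 = 603.50.
Outside the cutoffs: 352, 373, 605, 657.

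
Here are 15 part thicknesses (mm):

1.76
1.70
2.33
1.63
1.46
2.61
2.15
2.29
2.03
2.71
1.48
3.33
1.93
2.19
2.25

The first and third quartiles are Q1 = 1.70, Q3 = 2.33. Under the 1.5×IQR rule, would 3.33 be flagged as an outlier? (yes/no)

yes

IQR = Q3 − Q1 = 2.33 − 1.70 = 0.63.
Lower fence = Q1 − 1.5·IQR = 1.70 − 0.945 = 0.755.
Upper fence = Q3 + 1.5·IQR = 2.33 + 0.945 = 3.275.
3.33 lies above the upper fence.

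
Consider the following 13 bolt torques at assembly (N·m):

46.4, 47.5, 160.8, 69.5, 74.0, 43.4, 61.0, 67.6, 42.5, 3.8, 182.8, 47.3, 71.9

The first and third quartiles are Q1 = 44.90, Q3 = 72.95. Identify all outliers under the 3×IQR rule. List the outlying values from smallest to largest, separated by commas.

160.8, 182.8

IQR = Q3 − Q1 = 72.95 − 44.90 = 28.05.
Lower fence = Q1 − 3·IQR = 44.90 − 84.15 = -39.25.
Upper fence = Q3 + 3·IQR = 72.95 + 84.15 = 157.10.
160.8 > 157.10 → outlier.
182.8 > 157.10 → outlier.
All remaining values lie within [-39.25, 157.10].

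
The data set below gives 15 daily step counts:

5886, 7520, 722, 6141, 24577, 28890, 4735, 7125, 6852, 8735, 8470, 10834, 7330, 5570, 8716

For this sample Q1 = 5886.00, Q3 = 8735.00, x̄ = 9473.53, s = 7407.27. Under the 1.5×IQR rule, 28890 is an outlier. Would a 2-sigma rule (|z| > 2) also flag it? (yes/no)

yes

z = (28890 − 9473.53) / 7407.27 = 2.62.
|z| = 2.62 > 2.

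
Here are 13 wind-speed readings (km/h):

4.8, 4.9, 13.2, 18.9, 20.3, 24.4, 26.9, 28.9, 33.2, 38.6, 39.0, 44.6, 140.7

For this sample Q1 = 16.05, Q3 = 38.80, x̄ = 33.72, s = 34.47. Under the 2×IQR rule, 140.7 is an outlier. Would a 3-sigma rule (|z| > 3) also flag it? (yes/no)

z = (140.7 − 33.72) / 34.47 = 3.10.
|z| = 3.10 > 3.

yes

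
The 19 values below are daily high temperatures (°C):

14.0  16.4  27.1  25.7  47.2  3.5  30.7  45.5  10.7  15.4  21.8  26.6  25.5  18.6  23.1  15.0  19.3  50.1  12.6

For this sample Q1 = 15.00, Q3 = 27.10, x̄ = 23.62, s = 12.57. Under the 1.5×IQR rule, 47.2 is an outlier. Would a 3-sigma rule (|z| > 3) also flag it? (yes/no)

z = (47.2 − 23.62) / 12.57 = 1.88.
|z| = 1.88 ≤ 3.

no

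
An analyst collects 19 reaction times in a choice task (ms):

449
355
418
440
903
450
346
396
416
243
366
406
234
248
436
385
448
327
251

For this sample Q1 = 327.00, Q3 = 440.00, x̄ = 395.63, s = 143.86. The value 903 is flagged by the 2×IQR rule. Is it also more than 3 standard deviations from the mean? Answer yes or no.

yes

z = (903 − 395.63) / 143.86 = 3.53.
|z| = 3.53 > 3.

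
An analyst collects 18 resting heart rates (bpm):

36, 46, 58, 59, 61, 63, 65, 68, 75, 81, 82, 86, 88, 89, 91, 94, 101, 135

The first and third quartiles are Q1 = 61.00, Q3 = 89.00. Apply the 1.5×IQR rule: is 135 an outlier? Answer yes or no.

IQR = Q3 − Q1 = 89.00 − 61.00 = 28.00.
Lower fence = Q1 − 1.5·IQR = 61.00 − 42.00 = 19.00.
Upper fence = Q3 + 1.5·IQR = 89.00 + 42.00 = 131.00.
135 lies above the upper fence.

yes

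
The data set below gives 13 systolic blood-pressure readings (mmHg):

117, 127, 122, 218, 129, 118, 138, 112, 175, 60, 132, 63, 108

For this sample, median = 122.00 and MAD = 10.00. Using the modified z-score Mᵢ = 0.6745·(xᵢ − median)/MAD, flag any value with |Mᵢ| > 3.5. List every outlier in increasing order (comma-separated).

60, 63, 175, 218

|Mᵢ| > 3.5 ⇔ |xᵢ − 122.00| > 3.5·10.00/0.6745 = 51.89.
So outliers lie outside [70.11, 173.89].
60: M = -4.18 → outlier.
63: M = -3.98 → outlier.
175: M = 3.57 → outlier.
218: M = 6.48 → outlier.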